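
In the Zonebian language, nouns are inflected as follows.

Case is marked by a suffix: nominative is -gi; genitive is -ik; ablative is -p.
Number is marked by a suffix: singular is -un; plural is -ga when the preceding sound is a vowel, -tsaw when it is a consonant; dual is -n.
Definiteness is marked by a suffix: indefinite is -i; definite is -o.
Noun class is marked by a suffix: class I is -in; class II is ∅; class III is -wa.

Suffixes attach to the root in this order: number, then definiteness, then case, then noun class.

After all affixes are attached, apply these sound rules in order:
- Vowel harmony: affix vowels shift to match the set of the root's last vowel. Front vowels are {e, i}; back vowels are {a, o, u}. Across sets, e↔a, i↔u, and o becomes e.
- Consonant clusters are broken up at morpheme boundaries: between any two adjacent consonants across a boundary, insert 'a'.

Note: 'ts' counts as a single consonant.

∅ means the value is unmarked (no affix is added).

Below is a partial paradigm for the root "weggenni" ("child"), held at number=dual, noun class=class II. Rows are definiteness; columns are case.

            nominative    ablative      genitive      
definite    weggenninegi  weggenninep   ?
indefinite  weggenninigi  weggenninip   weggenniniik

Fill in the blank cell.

weggennineik

Attach number dual -n → weggennin.
Attach definiteness definite -o → weggennino.
Attach case genitive -ik → weggenninoik.
noun class = class II: zero marking, form stays weggenninoik.
Apply vowel harmony: weggenninoik → weggennineik.
Epenthesis: no change.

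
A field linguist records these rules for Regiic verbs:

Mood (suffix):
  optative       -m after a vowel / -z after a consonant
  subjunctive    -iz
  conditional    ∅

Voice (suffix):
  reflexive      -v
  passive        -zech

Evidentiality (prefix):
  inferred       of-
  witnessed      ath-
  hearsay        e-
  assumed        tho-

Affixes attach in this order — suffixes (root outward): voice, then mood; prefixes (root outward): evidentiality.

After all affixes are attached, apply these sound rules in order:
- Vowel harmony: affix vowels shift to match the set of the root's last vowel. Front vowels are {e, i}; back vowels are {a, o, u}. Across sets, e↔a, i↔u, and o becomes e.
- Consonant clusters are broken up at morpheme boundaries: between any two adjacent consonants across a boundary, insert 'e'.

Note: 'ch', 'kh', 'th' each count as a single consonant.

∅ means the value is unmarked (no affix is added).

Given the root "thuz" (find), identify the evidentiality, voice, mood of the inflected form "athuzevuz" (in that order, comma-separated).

Segment: e-thuz-v-iz.
evidentiality: e- → hearsay.
voice: -v → reflexive.
mood: -iz → subjunctive.

hearsay, reflexive, subjunctive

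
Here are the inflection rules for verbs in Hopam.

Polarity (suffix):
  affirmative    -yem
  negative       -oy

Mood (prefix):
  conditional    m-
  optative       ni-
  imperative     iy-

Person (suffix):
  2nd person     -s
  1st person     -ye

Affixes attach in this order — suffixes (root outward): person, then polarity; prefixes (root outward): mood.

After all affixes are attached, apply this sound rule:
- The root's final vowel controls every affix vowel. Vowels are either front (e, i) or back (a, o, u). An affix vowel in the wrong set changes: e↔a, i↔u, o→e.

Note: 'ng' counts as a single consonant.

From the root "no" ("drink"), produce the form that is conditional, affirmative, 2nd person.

mnosyam

Attach mood conditional m- → mno.
Attach person 2nd person -s → mnos.
Attach polarity affirmative -yem → mnosyem.
Apply vowel harmony: mnosyem → mnosyam.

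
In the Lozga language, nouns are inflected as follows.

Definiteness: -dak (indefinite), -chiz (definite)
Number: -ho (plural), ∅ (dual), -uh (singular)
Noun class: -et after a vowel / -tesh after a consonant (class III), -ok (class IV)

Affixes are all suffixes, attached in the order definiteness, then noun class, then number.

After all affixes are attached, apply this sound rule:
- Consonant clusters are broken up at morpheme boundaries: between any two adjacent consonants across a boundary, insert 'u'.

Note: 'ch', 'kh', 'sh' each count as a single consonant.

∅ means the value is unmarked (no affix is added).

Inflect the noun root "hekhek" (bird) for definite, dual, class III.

Attach definiteness definite -chiz → hekhekchiz.
Attach noun class class III -tesh (after consonant 'z') → hekhekchiztesh.
number = dual: zero marking, form stays hekhekchiztesh.
Apply epenthesis: hekhekchiztesh → hekhekuchizutesh.

hekhekuchizutesh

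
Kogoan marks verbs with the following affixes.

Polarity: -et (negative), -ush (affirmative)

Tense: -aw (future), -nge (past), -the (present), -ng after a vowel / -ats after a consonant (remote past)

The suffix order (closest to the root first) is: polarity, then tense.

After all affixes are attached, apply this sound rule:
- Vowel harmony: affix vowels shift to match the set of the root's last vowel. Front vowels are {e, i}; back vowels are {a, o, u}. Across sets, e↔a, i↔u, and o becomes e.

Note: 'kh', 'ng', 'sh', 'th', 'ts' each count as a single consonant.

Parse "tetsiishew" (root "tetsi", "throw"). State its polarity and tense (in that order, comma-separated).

affirmative, future

Segment: tetsi-ush-aw.
polarity: -ush → affirmative.
tense: -aw → future.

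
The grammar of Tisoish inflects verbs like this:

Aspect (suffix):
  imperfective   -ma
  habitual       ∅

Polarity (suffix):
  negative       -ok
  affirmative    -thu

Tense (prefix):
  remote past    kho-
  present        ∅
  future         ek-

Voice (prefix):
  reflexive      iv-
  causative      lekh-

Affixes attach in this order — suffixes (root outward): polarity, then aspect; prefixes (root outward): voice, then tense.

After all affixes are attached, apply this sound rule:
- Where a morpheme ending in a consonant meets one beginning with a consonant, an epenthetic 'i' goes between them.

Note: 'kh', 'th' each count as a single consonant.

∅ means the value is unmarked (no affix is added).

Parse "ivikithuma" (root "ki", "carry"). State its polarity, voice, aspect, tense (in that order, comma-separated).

Segment: iv-ki-thu-ma.
polarity: -thu → affirmative.
voice: iv- → reflexive.
aspect: -ma → imperfective.
tense: ∅ → present.

affirmative, reflexive, imperfective, present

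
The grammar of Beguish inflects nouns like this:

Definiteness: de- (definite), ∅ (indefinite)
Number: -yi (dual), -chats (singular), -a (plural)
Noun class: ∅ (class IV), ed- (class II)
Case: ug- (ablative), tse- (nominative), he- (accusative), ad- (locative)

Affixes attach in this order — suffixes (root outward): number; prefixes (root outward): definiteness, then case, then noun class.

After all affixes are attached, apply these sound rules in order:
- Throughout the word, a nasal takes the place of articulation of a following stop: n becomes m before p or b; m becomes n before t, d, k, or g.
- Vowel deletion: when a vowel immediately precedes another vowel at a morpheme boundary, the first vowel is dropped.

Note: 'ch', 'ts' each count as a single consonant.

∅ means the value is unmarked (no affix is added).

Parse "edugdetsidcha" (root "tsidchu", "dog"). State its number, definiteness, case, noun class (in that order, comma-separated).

plural, definite, ablative, class II

Segment: ed-ug-de-tsidchu-a.
number: -a → plural.
definiteness: de- → definite.
case: ug- → ablative.
noun class: ed- → class II.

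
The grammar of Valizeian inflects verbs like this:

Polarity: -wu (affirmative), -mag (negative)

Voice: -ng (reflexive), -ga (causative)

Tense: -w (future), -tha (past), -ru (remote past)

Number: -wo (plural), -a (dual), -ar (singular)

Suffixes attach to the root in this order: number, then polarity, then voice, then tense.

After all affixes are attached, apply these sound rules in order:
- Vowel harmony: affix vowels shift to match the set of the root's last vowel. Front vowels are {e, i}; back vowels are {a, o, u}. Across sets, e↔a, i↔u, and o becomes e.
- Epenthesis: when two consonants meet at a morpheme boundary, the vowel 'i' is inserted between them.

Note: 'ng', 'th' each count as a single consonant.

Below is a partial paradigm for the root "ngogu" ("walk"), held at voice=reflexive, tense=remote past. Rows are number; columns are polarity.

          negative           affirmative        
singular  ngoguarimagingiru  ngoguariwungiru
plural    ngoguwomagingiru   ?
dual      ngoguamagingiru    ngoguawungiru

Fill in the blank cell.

Attach number plural -wo → ngoguwo.
Attach polarity affirmative -wu → ngoguwowu.
Attach voice reflexive -ng → ngoguwowung.
Attach tense remote past -ru → ngoguwowungru.
Vowel harmony: no change.
Apply epenthesis: ngoguwowungru → ngoguwowungiru.

ngoguwowungiru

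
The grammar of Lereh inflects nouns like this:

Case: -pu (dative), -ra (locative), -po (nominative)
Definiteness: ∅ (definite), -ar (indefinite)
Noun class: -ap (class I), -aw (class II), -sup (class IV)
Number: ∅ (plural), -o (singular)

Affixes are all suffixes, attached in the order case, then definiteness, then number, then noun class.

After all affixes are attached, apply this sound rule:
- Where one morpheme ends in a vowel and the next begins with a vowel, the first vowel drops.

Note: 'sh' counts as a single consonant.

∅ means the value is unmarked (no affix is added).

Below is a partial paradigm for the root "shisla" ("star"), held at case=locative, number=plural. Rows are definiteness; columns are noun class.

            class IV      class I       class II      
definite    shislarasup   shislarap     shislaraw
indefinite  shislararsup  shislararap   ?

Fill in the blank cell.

shislararaw

Attach case locative -ra → shislara.
Attach definiteness indefinite -ar → shislaraar.
number = plural: zero marking, form stays shislaraar.
Attach noun class class II -aw → shislaraaraw.
Apply vowel deletion: shislaraaraw → shislararaw.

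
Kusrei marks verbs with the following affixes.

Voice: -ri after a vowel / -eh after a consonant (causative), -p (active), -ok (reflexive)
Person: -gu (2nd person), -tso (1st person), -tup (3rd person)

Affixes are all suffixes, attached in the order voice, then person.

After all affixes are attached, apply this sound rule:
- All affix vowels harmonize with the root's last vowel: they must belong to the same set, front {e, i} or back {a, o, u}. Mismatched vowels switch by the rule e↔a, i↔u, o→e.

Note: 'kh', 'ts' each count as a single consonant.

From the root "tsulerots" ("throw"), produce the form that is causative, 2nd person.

Attach voice causative -eh (after consonant 'ts') → tsulerotseh.
Attach person 2nd person -gu → tsulerotsehgu.
Apply vowel harmony: tsulerotsehgu → tsulerotsahgu.

tsulerotsahgu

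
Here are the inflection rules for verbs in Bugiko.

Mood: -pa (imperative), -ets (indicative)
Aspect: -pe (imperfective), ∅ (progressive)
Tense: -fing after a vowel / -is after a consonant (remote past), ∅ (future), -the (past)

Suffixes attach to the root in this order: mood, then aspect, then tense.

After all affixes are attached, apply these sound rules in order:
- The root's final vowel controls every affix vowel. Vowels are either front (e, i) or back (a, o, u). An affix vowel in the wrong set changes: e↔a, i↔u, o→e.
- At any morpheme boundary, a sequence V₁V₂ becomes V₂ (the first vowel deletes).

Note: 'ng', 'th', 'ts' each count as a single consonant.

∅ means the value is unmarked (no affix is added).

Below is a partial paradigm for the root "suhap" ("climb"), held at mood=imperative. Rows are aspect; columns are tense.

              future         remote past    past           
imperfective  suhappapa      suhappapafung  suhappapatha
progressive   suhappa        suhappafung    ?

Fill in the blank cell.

Attach mood imperative -pa → suhappa.
aspect = progressive: zero marking, form stays suhappa.
Attach tense past -the → suhappathe.
Apply vowel harmony: suhappathe → suhappatha.
Vowel deletion: no change.

suhappatha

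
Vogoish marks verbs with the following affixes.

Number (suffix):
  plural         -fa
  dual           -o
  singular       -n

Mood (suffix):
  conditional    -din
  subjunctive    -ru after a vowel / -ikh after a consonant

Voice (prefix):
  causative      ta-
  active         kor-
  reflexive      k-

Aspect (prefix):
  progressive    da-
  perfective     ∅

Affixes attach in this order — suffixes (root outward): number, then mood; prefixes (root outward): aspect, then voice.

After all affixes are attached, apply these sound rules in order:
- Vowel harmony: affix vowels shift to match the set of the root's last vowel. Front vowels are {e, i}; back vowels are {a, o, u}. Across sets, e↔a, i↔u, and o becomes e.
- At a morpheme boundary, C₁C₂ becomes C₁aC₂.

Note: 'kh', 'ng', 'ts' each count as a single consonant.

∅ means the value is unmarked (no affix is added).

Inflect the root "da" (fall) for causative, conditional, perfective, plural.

Attach number plural -fa → dafa.
Attach mood conditional -din → dafadin.
aspect = perfective: zero marking, form stays dafadin.
Attach voice causative ta- → tadafadin.
Apply vowel harmony: tadafadin → tadafadun.
Epenthesis: no change.

tadafadun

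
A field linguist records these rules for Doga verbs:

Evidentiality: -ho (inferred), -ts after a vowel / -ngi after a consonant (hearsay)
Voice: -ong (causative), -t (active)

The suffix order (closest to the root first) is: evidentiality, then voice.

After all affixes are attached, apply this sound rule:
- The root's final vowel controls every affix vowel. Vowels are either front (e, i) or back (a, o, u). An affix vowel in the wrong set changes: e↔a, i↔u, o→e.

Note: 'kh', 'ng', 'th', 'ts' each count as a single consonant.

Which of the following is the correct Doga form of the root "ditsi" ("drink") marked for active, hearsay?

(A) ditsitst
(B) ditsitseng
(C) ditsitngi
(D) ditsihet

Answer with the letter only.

Attach evidentiality hearsay -ts (after vowel 'i') → ditsits.
Attach voice active -t → ditsitst.
Vowel harmony: no change.
So the correct form is ditsitst, option (A).
(D) ditsihet is wrong: it uses inferred instead of hearsay for evidentiality.
(C) ditsitngi is wrong: it has the affixes in the wrong order.
(B) ditsitseng is wrong: it uses causative instead of active for voice.

A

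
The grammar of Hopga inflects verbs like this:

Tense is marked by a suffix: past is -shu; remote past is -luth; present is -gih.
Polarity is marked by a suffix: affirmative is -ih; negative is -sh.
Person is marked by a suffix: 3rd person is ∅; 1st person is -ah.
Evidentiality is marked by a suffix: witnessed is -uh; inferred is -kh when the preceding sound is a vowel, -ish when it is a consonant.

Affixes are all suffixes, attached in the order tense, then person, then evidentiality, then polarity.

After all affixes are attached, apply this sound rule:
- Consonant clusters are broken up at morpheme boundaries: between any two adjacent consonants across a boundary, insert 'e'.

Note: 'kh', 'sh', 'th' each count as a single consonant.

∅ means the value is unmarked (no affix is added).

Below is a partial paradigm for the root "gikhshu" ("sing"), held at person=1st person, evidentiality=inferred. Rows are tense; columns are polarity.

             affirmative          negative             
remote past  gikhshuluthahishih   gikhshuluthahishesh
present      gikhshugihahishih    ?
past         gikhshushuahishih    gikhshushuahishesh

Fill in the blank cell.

Attach tense present -gih → gikhshugih.
Attach person 1st person -ah → gikhshugihah.
Attach evidentiality inferred -ish (after consonant 'h') → gikhshugihahish.
Attach polarity negative -sh → gikhshugihahishsh.
Apply epenthesis: gikhshugihahishsh → gikhshugihahishesh.

gikhshugihahishesh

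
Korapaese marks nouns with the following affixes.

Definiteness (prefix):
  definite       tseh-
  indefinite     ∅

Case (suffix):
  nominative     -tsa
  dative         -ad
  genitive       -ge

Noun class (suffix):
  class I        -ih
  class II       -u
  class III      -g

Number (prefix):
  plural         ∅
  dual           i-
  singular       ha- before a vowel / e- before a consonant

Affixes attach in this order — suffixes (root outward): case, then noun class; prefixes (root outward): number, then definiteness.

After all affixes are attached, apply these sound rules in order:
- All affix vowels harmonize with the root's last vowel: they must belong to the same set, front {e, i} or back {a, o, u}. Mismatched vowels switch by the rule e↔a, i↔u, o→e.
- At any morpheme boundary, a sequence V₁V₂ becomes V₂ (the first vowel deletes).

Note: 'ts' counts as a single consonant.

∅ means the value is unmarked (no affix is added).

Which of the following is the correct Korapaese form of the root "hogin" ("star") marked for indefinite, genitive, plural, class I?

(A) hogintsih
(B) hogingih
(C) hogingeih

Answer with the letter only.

B

number = plural: zero marking, form stays hogin.
Attach case genitive -ge → hoginge.
Attach noun class class I -ih → hogingeih.
definiteness = indefinite: zero marking, form stays hogingeih.
Vowel harmony: no change.
Apply vowel deletion: hogingeih → hogingih.
So the correct form is hogingih, option (B).
(C) hogingeih is wrong: it fails to apply the sound rule(s).
(A) hogintsih is wrong: it uses nominative instead of genitive for case.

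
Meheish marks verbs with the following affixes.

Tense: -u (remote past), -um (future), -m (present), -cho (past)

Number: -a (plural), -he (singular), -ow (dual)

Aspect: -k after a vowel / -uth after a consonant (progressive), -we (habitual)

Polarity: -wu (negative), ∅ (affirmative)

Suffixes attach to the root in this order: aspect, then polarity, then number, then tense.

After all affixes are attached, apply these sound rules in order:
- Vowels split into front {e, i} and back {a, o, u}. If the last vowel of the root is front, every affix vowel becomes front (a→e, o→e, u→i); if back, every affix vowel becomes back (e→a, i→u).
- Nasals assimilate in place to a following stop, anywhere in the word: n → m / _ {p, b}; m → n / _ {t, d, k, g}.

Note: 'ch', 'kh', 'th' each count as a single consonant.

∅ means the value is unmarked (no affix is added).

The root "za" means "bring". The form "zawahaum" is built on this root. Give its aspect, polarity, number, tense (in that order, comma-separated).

Segment: za-we-he-um.
aspect: -we → habitual.
polarity: ∅ → affirmative.
number: -he → singular.
tense: -um → future.

habitual, affirmative, singular, future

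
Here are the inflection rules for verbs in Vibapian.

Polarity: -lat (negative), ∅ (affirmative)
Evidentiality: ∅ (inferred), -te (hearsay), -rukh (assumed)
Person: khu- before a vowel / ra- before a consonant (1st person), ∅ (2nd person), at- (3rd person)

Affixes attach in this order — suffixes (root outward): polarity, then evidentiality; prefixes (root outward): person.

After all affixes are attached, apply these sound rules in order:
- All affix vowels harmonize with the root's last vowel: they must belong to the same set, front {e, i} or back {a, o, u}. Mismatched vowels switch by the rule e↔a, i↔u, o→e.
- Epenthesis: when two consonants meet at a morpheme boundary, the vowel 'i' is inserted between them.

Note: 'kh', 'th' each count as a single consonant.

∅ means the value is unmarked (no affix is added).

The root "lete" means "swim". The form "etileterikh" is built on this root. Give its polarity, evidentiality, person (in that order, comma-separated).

affirmative, assumed, 3rd person

Segment: at-lete-rukh.
polarity: ∅ → affirmative.
evidentiality: -rukh → assumed.
person: at- → 3rd person.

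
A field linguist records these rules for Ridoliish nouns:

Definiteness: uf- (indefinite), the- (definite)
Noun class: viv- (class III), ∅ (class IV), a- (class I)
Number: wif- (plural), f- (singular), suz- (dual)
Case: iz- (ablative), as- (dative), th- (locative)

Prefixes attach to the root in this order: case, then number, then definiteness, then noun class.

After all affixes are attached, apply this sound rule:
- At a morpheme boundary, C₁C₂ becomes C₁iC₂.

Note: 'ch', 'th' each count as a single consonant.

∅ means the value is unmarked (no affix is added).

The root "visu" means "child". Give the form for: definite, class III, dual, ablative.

Attach case ablative iz- → izvisu.
Attach number dual suz- → suzizvisu.
Attach definiteness definite the- → thesuzizvisu.
Attach noun class class III viv- → vivthesuzizvisu.
Apply epenthesis: vivthesuzizvisu → vivithesuzizivisu.

vivithesuzizivisu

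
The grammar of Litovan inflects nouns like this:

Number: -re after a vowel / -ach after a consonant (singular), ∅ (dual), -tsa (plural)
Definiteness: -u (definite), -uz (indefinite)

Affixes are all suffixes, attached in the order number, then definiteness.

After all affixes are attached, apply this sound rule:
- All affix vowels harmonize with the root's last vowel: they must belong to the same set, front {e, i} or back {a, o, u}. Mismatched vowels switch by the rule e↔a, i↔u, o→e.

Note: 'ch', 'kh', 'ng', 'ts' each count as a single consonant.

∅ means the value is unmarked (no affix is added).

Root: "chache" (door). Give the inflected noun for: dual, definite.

chachei

number = dual: zero marking, form stays chache.
Attach definiteness definite -u → chacheu.
Apply vowel harmony: chacheu → chachei.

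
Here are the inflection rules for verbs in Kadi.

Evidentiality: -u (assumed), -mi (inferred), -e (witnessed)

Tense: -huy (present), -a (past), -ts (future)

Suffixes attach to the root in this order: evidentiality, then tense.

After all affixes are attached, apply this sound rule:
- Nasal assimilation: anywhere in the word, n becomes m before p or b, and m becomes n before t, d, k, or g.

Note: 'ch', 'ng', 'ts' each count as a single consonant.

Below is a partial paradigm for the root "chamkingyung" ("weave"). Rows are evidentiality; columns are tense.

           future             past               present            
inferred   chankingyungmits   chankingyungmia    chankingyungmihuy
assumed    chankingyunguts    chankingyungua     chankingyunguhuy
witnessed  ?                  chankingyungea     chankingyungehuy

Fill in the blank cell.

chankingyungets

Attach evidentiality witnessed -e → chamkingyunge.
Attach tense future -ts → chamkingyungets.
Apply nasal assimilation: chamkingyungets → chankingyungets.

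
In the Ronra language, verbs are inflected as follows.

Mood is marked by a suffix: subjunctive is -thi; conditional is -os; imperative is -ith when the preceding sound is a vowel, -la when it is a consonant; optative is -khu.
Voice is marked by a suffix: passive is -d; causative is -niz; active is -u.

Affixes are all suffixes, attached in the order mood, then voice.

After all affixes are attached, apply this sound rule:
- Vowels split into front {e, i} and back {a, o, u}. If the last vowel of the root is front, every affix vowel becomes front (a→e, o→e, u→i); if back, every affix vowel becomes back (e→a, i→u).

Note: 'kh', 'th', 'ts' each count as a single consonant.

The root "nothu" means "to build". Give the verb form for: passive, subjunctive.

Attach mood subjunctive -thi → nothuthi.
Attach voice passive -d → nothuthid.
Apply vowel harmony: nothuthid → nothuthud.

nothuthud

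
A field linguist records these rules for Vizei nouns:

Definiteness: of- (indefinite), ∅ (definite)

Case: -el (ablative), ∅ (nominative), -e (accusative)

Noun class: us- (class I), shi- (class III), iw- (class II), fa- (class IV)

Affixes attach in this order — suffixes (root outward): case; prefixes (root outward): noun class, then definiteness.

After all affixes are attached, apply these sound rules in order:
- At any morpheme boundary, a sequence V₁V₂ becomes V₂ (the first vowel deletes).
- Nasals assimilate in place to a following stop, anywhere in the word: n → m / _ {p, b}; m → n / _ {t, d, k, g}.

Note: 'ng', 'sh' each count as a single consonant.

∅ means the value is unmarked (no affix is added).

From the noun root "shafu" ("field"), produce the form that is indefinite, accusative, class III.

Attach noun class class III shi- → shishafu.
Attach case accusative -e → shishafue.
Attach definiteness indefinite of- → ofshishafue.
Apply vowel deletion: ofshishafue → ofshishafe.
Nasal assimilation: no change.

ofshishafe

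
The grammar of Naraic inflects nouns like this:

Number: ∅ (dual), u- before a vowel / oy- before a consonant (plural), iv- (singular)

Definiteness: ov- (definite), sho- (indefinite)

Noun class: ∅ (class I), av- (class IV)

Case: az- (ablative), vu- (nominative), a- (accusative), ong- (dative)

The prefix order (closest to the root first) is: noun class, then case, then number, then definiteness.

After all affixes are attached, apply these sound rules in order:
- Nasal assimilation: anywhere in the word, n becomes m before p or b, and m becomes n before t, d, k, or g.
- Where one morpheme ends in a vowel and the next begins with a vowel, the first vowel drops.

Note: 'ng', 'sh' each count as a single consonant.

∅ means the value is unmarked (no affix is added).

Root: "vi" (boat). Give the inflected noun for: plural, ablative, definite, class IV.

Attach noun class class IV av- → avvi.
Attach case ablative az- → azavvi.
Attach number plural u- (before vowel 'a') → uazavvi.
Attach definiteness definite ov- → ovuazavvi.
Nasal assimilation: no change.
Apply vowel deletion: ovuazavvi → ovazavvi.

ovazavvi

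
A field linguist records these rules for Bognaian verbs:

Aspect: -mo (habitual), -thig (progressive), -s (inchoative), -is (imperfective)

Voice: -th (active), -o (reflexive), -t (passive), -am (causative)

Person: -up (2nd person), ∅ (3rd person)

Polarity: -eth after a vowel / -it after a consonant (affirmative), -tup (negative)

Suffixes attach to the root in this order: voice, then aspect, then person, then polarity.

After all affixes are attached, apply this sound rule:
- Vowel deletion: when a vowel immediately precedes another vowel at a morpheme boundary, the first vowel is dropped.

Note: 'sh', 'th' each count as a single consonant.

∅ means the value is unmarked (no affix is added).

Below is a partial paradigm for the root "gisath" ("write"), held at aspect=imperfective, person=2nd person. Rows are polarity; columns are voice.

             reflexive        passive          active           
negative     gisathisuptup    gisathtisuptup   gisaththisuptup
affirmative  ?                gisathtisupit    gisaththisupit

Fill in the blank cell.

gisathisupit

Attach voice reflexive -o → gisatho.
Attach aspect imperfective -is → gisathois.
Attach person 2nd person -up → gisathoisup.
Attach polarity affirmative -it (after consonant 'p') → gisathoisupit.
Apply vowel deletion: gisathoisupit → gisathisupit.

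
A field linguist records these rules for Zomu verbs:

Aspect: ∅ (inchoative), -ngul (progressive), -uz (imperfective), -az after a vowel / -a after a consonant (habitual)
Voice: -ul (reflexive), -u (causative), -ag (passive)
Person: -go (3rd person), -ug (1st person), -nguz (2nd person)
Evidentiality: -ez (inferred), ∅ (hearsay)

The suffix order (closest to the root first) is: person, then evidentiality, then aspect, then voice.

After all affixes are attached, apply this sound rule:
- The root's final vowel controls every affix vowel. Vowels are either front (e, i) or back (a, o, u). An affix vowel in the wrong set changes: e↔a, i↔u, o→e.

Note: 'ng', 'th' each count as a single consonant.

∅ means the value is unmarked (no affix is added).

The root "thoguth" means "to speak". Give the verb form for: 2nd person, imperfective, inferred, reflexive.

thoguthnguzazuzul

Attach person 2nd person -nguz → thoguthnguz.
Attach evidentiality inferred -ez → thoguthnguzez.
Attach aspect imperfective -uz → thoguthnguzezuz.
Attach voice reflexive -ul → thoguthnguzezuzul.
Apply vowel harmony: thoguthnguzezuzul → thoguthnguzazuzul.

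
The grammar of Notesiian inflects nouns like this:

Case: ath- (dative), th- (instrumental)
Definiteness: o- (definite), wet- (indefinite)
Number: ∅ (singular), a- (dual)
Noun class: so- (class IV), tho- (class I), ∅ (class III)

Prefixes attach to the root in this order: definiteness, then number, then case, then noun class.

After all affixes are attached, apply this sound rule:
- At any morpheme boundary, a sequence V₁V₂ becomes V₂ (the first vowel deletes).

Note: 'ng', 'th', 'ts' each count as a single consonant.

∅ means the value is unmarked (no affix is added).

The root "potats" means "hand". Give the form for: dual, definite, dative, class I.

Attach definiteness definite o- → opotats.
Attach number dual a- → aopotats.
Attach case dative ath- → athaopotats.
Attach noun class class I tho- → thoathaopotats.
Apply vowel deletion: thoathaopotats → thathopotats.

thathopotats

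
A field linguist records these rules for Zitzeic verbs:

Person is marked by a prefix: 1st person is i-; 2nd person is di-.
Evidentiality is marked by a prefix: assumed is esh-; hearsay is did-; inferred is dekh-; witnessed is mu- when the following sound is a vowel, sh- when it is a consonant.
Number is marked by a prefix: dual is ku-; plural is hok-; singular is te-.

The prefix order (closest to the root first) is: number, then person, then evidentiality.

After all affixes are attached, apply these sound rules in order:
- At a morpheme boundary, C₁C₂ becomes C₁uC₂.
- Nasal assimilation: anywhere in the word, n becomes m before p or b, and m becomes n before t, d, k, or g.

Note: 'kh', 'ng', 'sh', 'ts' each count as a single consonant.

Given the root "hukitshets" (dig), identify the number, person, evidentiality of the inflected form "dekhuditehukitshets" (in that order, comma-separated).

Segment: dekh-di-te-hukitshets.
number: te- → singular.
person: di- → 2nd person.
evidentiality: dekh- → inferred.

singular, 2nd person, inferred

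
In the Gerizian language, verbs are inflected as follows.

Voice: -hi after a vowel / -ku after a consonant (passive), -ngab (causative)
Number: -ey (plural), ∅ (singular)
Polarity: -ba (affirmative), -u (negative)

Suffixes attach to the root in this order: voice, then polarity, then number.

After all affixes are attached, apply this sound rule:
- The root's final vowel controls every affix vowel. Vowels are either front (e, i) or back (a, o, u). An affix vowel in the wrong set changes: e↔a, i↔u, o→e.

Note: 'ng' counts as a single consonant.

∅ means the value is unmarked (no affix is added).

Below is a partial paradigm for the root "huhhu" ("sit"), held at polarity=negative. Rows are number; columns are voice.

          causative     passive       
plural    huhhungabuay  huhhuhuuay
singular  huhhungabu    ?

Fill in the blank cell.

huhhuhuu

Attach voice passive -hi (after vowel 'u') → huhhuhi.
Attach polarity negative -u → huhhuhiu.
number = singular: zero marking, form stays huhhuhiu.
Apply vowel harmony: huhhuhiu → huhhuhuu.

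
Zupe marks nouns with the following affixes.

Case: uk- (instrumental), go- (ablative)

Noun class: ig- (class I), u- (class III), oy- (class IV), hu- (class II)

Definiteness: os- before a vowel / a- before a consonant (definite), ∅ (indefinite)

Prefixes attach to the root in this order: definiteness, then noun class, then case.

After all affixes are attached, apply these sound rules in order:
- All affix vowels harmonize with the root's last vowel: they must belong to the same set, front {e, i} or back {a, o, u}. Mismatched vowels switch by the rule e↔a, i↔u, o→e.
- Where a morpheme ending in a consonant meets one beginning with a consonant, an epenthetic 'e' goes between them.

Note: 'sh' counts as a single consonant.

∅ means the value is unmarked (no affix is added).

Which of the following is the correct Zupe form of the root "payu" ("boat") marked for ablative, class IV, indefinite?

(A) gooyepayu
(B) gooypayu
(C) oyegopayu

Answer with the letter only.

definiteness = indefinite: zero marking, form stays payu.
Attach noun class class IV oy- → oypayu.
Attach case ablative go- → gooypayu.
Vowel harmony: no change.
Apply epenthesis: gooypayu → gooyepayu.
So the correct form is gooyepayu, option (A).
(C) oyegopayu is wrong: it has the affixes in the wrong order.
(B) gooypayu is wrong: it fails to apply the sound rule(s).

A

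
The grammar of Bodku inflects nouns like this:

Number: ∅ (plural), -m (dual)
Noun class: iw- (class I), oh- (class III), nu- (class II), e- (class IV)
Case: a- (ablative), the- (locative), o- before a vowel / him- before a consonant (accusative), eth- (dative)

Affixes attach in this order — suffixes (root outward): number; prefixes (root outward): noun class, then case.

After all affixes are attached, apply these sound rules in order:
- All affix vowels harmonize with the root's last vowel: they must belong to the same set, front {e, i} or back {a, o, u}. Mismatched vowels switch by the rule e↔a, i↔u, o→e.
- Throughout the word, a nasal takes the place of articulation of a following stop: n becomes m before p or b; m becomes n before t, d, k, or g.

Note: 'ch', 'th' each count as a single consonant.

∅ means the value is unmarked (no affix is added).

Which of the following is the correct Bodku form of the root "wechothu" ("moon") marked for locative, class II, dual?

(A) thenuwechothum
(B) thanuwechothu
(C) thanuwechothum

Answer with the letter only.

C

Attach noun class class II nu- → nuwechothu.
Attach number dual -m → nuwechothum.
Attach case locative the- → thenuwechothum.
Apply vowel harmony: thenuwechothum → thanuwechothum.
Nasal assimilation: no change.
So the correct form is thanuwechothum, option (C).
(A) thenuwechothum is wrong: it fails to apply the sound rule(s).
(B) thanuwechothu is wrong: it uses plural instead of dual for number.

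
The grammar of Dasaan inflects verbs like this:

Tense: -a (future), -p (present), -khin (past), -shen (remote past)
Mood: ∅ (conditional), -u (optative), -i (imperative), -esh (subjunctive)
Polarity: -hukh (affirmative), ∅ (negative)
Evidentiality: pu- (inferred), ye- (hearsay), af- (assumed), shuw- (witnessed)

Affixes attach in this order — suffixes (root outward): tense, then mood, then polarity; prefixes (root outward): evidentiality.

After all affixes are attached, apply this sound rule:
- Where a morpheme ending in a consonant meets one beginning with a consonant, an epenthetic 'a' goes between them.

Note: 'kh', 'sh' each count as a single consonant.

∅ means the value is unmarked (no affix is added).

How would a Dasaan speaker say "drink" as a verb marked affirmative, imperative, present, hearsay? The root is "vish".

Attach tense present -p → vishp.
Attach evidentiality hearsay ye- → yevishp.
Attach mood imperative -i → yevishpi.
Attach polarity affirmative -hukh → yevishpihukh.
Apply epenthesis: yevishpihukh → yevishapihukh.

yevishapihukh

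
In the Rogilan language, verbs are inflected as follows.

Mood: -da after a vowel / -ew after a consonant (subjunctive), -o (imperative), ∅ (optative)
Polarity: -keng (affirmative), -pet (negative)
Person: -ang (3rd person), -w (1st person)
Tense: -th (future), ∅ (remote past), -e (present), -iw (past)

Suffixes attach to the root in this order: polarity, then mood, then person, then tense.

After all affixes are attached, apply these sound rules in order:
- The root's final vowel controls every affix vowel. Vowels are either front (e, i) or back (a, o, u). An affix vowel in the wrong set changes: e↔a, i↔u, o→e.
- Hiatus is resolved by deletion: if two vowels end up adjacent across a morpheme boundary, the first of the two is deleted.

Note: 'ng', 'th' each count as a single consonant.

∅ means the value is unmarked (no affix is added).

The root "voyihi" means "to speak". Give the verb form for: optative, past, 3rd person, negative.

voyihipetengiw

Attach polarity negative -pet → voyihipet.
mood = optative: zero marking, form stays voyihipet.
Attach person 3rd person -ang → voyihipetang.
Attach tense past -iw → voyihipetangiw.
Apply vowel harmony: voyihipetangiw → voyihipetengiw.
Vowel deletion: no change.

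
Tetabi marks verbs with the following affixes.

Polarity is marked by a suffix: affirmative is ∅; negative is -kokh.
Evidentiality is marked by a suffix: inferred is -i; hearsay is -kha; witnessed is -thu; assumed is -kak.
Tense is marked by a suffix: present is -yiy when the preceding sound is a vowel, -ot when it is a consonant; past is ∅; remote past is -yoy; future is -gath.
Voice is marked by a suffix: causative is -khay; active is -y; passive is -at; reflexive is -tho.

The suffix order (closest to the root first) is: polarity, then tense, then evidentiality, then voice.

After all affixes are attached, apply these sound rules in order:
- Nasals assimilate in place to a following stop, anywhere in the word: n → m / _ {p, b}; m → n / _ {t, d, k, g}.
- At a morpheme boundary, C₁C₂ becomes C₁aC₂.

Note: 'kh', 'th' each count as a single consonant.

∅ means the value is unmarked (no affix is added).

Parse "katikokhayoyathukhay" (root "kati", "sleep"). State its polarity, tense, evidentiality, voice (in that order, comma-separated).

Segment: kati-kokh-yoy-thu-khay.
polarity: -kokh → negative.
tense: -yoy → remote past.
evidentiality: -thu → witnessed.
voice: -khay → causative.

negative, remote past, witnessed, causative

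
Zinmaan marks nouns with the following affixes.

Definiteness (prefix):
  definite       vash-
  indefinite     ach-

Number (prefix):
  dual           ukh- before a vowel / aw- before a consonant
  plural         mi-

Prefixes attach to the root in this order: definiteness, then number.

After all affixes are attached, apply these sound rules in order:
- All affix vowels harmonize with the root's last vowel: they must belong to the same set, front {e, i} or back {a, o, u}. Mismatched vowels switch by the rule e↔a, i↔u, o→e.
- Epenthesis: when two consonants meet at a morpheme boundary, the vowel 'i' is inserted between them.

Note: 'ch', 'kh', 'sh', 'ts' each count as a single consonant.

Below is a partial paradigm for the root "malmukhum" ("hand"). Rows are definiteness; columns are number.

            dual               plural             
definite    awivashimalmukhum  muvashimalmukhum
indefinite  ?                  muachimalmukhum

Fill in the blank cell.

ukhachimalmukhum

Attach definiteness indefinite ach- → achmalmukhum.
Attach number dual ukh- (before vowel 'a') → ukhachmalmukhum.
Vowel harmony: no change.
Apply epenthesis: ukhachmalmukhum → ukhachimalmukhum.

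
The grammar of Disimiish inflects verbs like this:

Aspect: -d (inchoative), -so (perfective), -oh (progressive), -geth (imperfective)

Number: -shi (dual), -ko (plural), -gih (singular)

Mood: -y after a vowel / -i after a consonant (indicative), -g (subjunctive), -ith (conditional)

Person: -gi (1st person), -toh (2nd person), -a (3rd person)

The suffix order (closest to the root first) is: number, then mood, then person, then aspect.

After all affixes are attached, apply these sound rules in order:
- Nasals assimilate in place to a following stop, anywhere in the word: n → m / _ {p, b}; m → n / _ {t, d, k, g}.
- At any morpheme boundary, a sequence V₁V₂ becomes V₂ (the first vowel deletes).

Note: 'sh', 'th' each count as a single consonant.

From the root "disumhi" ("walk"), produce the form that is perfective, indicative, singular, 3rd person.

disumhigihaso

Attach number singular -gih → disumhigih.
Attach mood indicative -i (after consonant 'h') → disumhigihi.
Attach person 3rd person -a → disumhigihia.
Attach aspect perfective -so → disumhigihiaso.
Nasal assimilation: no change.
Apply vowel deletion: disumhigihiaso → disumhigihaso.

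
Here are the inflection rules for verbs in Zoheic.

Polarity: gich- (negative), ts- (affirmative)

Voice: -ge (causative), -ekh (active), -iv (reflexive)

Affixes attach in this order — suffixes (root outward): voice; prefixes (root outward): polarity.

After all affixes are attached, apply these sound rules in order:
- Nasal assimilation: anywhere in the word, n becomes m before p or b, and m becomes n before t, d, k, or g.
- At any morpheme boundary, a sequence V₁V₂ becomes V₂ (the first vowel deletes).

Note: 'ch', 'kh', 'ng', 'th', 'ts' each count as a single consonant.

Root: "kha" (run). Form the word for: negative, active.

Attach voice active -ekh → khaekh.
Attach polarity negative gich- → gichkhaekh.
Nasal assimilation: no change.
Apply vowel deletion: gichkhaekh → gichkhekh.

gichkhekh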